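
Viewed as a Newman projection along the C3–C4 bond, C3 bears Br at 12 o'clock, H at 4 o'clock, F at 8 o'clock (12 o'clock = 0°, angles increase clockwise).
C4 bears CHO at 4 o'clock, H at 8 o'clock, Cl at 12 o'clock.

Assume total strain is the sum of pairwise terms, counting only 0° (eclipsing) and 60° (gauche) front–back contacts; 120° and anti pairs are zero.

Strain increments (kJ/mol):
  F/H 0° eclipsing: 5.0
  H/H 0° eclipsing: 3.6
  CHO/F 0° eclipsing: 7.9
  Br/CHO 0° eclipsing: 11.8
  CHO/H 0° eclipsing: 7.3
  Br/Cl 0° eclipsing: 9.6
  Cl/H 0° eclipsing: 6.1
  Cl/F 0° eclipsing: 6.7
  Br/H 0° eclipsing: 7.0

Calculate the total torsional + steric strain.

This conformer (eclipsed): Br–Cl eclipsed, H–CHO eclipsed, F–H eclipsed; 9.6 + 7.3 + 5.0 = 21.9 kJ/mol.

21.9 kJ/mol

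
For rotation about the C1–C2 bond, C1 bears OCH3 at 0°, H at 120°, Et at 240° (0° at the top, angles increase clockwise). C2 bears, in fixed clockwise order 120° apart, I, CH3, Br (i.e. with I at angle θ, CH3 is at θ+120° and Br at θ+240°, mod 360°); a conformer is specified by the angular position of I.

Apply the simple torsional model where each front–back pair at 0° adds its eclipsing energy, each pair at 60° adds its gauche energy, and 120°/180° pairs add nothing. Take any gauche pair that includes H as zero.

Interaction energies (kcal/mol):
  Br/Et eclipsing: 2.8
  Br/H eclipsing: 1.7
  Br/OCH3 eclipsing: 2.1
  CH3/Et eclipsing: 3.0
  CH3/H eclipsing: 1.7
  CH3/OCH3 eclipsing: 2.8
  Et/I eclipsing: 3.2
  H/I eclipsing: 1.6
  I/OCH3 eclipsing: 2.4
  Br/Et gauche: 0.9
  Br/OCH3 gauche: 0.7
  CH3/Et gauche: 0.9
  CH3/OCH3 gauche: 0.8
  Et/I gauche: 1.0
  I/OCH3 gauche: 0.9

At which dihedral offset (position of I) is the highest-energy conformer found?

240°

I at 0° (eclipsed): OCH3–I eclipsed, H–CH3 eclipsed, Et–Br eclipsed; 2.4 + 1.7 + 2.8 = 6.9 kcal/mol.
I at 60° (staggered): OCH3–I gauche, OCH3–Br gauche, Et–CH3 gauche, Et–Br gauche; 0.9 + 0.7 + 0.9 + 0.9 = 3.4 kcal/mol.
I at 120° (eclipsed): OCH3–Br eclipsed, H–I eclipsed, Et–CH3 eclipsed; 2.1 + 1.6 + 3.0 = 6.7 kcal/mol.
I at 180° (staggered): OCH3–CH3 gauche, OCH3–Br gauche, Et–I gauche, Et–CH3 gauche; 0.8 + 0.7 + 1.0 + 0.9 = 3.4 kcal/mol.
I at 240° (eclipsed): OCH3–CH3 eclipsed, H–Br eclipsed, Et–I eclipsed; 2.8 + 1.7 + 3.2 = 7.7 kcal/mol.
I at 300° (staggered): OCH3–I gauche, OCH3–CH3 gauche, Et–I gauche, Et–Br gauche; 0.9 + 0.8 + 1.0 + 0.9 = 3.6 kcal/mol.
The maximum (7.7 kcal/mol) occurs with I at 240°.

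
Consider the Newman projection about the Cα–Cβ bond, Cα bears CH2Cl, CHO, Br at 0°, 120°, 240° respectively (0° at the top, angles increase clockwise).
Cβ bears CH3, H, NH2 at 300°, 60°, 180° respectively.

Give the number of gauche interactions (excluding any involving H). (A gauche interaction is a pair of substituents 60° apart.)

Non-H gauche pairs: CH2Cl(0°)/CH3(300°); CHO(120°)/NH2(180°); Br(240°)/CH3(300°); Br(240°)/NH2(180°) — 4 interactions.

4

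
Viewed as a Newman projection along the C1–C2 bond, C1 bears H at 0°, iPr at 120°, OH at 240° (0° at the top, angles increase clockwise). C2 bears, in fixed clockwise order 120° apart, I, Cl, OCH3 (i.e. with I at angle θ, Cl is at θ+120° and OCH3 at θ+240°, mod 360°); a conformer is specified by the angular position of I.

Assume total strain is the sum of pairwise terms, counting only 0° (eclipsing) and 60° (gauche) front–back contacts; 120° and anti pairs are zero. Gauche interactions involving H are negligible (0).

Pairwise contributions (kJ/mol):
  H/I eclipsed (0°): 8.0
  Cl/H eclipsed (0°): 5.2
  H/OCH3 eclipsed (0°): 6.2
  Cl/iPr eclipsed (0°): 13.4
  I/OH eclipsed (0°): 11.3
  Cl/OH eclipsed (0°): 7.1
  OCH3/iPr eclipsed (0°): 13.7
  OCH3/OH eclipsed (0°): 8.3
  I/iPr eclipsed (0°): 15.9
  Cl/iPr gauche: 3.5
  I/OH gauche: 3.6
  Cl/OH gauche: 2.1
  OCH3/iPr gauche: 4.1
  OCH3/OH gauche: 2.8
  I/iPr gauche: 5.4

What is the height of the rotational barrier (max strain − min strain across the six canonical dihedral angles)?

I at 0° (eclipsed): H–I eclipsed, iPr–Cl eclipsed, OH–OCH3 eclipsed; 8.0 + 13.4 + 8.3 = 29.7 kJ/mol.
I at 60° (staggered): iPr–I gauche, iPr–Cl gauche, OH–Cl gauche, OH–OCH3 gauche; 5.4 + 3.5 + 2.1 + 2.8 = 13.8 kJ/mol.
I at 120° (eclipsed): H–OCH3 eclipsed, iPr–I eclipsed, OH–Cl eclipsed; 6.2 + 15.9 + 7.1 = 29.2 kJ/mol.
I at 180° (staggered): iPr–I gauche, iPr–OCH3 gauche, OH–I gauche, OH–Cl gauche; 5.4 + 4.1 + 3.6 + 2.1 = 15.2 kJ/mol.
I at 240° (eclipsed): H–Cl eclipsed, iPr–OCH3 eclipsed, OH–I eclipsed; 5.2 + 13.7 + 11.3 = 30.2 kJ/mol.
I at 300° (staggered): iPr–Cl gauche, iPr–OCH3 gauche, OH–I gauche, OH–OCH3 gauche; 3.5 + 4.1 + 3.6 + 2.8 = 14.0 kJ/mol.
Max at 240° (30.2 kJ/mol), min at 60° (13.8 kJ/mol); barrier = 16.4 kJ/mol.

16.4 kJ/mol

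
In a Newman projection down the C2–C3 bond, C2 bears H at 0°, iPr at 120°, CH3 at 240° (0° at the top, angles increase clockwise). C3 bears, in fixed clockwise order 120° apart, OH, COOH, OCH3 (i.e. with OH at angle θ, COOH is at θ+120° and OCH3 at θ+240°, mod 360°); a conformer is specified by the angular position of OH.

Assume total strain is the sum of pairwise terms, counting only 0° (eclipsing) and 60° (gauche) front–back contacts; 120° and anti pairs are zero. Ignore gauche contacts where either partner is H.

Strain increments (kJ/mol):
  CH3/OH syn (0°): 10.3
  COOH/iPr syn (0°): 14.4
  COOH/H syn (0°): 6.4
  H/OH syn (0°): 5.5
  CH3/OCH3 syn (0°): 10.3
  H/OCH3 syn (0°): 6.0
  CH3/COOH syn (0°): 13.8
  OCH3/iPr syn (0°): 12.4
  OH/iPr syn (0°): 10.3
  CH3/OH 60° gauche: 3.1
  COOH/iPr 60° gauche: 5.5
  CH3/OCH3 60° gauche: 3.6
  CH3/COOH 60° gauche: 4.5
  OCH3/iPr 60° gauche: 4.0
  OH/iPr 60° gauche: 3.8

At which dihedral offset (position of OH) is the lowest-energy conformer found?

180°

OH at 0° (eclipsed): H–OH eclipsed, iPr–COOH eclipsed, CH3–OCH3 eclipsed; 5.5 + 14.4 + 10.3 = 30.2 kJ/mol.
OH at 60° (staggered): iPr–OH gauche, iPr–COOH gauche, CH3–COOH gauche, CH3–OCH3 gauche; 3.8 + 5.5 + 4.5 + 3.6 = 17.4 kJ/mol.
OH at 120° (eclipsed): H–OCH3 eclipsed, iPr–OH eclipsed, CH3–COOH eclipsed; 6.0 + 10.3 + 13.8 = 30.1 kJ/mol.
OH at 180° (staggered): iPr–OH gauche, iPr–OCH3 gauche, CH3–OH gauche, CH3–COOH gauche; 3.8 + 4.0 + 3.1 + 4.5 = 15.4 kJ/mol.
OH at 240° (eclipsed): H–COOH eclipsed, iPr–OCH3 eclipsed, CH3–OH eclipsed; 6.4 + 12.4 + 10.3 = 29.1 kJ/mol.
OH at 300° (staggered): iPr–COOH gauche, iPr–OCH3 gauche, CH3–OH gauche, CH3–OCH3 gauche; 5.5 + 4.0 + 3.1 + 3.6 = 16.2 kJ/mol.
The minimum (15.4 kJ/mol) occurs with OH at 180°.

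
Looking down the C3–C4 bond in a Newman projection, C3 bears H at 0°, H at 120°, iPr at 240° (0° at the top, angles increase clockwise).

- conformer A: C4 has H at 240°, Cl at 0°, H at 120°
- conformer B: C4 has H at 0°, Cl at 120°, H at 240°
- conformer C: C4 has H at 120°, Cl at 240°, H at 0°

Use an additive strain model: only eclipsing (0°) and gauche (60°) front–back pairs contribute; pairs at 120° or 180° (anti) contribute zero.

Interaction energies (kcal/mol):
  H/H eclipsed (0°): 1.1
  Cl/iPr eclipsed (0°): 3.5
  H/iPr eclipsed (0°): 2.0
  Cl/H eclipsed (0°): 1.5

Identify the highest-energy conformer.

C

A is eclipsed. H at 0° is eclipsed with Cl at 0° (1.5); H at 120° is eclipsed with H at 120° (1.1); iPr at 240° is eclipsed with H at 240° (2.0). Total 4.6 kcal/mol.
B is eclipsed. H at 0° is eclipsed with H at 0° (1.1); H at 120° is eclipsed with Cl at 120° (1.5); iPr at 240° is eclipsed with H at 240° (2.0). Total 4.6 kcal/mol.
C is eclipsed. H at 0° is eclipsed with H at 0° (1.1); H at 120° is eclipsed with H at 120° (1.1); iPr at 240° is eclipsed with Cl at 240° (3.5). Total 5.7 kcal/mol.
C has the highest total (5.7 kcal/mol).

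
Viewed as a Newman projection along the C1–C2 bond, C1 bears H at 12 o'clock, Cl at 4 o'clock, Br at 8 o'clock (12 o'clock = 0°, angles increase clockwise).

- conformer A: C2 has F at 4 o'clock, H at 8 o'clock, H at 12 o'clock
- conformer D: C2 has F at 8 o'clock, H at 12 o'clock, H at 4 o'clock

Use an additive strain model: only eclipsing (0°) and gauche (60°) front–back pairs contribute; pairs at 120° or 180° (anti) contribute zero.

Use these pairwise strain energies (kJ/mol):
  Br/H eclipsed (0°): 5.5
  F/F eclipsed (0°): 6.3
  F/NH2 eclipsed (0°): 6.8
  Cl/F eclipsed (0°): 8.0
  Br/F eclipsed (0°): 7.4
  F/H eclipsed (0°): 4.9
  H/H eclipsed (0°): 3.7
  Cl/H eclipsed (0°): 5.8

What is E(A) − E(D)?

+0.3 kJ/mol

A (eclipsed): H–H eclipsed, Cl–F eclipsed, Br–H eclipsed; 3.7 + 8.0 + 5.5 = 17.2 kJ/mol.
D (eclipsed): H–H eclipsed, Cl–H eclipsed, Br–F eclipsed; 3.7 + 5.8 + 7.4 = 16.9 kJ/mol.
E(A) − E(D) = 17.2 − 16.9 = +0.3 kJ/mol.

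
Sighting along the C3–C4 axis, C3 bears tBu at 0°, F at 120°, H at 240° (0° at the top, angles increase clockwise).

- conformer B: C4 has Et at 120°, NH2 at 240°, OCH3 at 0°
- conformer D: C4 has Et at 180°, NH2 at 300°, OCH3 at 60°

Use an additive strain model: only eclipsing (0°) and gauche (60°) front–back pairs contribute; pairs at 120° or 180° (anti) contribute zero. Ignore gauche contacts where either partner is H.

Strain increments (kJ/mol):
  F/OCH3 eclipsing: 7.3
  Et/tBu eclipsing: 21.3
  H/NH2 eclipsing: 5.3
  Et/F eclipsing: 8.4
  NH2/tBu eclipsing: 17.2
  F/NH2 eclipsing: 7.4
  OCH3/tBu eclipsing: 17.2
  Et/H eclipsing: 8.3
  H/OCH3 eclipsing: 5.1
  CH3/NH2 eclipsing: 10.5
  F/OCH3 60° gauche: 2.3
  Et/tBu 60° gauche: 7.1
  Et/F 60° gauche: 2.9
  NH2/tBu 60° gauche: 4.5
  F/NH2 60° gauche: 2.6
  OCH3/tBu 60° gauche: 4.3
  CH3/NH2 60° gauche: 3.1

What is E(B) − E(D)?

B (eclipsed): tBu–OCH3 eclipsed, F–Et eclipsed, H–NH2 eclipsed; 17.2 + 8.4 + 5.3 = 30.9 kJ/mol.
D (staggered): tBu–NH2 gauche, tBu–OCH3 gauche, F–Et gauche, F–OCH3 gauche; 4.5 + 4.3 + 2.9 + 2.3 = 14.0 kJ/mol.
E(B) − E(D) = 30.9 − 14.0 = +16.9 kJ/mol.

+16.9 kJ/mol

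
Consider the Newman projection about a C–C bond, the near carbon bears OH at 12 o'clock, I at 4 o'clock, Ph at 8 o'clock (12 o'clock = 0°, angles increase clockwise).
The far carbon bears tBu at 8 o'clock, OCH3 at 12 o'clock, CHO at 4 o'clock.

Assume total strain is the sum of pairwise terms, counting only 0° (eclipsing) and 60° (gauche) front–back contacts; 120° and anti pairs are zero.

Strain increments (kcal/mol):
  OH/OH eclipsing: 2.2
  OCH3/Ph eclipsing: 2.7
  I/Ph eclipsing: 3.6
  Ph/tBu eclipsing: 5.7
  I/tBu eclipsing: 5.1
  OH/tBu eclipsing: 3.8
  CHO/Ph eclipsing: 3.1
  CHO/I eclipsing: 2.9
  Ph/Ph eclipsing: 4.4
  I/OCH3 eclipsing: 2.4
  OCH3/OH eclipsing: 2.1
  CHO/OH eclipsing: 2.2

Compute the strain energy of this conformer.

This conformer (eclipsed): OH–OCH3 eclipsed, I–CHO eclipsed, Ph–tBu eclipsed; 2.1 + 2.9 + 5.7 = 10.7 kcal/mol.

10.7 kcal/mol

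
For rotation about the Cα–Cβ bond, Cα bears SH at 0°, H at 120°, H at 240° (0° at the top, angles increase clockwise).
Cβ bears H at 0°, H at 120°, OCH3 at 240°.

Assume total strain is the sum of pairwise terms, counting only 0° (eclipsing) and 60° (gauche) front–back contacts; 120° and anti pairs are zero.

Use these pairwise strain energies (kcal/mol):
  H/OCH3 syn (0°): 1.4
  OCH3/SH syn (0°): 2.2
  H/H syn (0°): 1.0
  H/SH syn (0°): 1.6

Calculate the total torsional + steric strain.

4.0 kcal/mol

This conformer (eclipsed): SH(0°)/H(0°) eclipsed 1.6; H(120°)/H(120°) eclipsed 1.0; H(240°)/OCH3(240°) eclipsed 1.4 → 4.0 kcal/mol.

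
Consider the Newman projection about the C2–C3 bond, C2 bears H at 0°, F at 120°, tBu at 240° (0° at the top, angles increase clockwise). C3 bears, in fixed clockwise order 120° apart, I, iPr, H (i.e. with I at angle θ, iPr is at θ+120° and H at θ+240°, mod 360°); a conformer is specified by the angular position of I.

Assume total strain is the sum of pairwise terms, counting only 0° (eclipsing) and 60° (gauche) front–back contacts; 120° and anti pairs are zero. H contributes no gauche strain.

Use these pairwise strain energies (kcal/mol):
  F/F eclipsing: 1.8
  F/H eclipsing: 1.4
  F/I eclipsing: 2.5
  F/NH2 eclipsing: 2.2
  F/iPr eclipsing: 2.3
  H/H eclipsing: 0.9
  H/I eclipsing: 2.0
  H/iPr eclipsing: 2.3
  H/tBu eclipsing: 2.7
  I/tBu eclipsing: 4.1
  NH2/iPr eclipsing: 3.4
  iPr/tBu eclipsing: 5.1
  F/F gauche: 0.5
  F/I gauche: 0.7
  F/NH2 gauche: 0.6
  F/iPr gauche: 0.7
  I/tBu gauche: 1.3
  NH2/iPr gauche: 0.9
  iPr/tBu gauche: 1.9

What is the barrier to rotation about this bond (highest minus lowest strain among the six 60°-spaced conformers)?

I at 0° is eclipsed. H at 0° is eclipsed with I at 0° (2.0); F at 120° is eclipsed with iPr at 120° (2.3); tBu at 240° is eclipsed with H at 240° (2.7). Total 7.0 kcal/mol.
I at 60° is staggered. F at 120° is gauche with I at 60° (0.7); F at 120° is gauche with iPr at 180° (0.7); tBu at 240° is gauche with iPr at 180° (1.9). Total 3.3 kcal/mol.
I at 120° is eclipsed. H at 0° is eclipsed with H at 0° (0.9); F at 120° is eclipsed with I at 120° (2.5); tBu at 240° is eclipsed with iPr at 240° (5.1). Total 8.5 kcal/mol.
I at 180° is staggered. F at 120° is gauche with I at 180° (0.7); tBu at 240° is gauche with I at 180° (1.3); tBu at 240° is gauche with iPr at 300° (1.9). Total 3.9 kcal/mol.
I at 240° is eclipsed. H at 0° is eclipsed with iPr at 0° (2.3); F at 120° is eclipsed with H at 120° (1.4); tBu at 240° is eclipsed with I at 240° (4.1). Total 7.8 kcal/mol.
I at 300° is staggered. F at 120° is gauche with iPr at 60° (0.7); tBu at 240° is gauche with I at 300° (1.3). Total 2.0 kcal/mol.
Max at 120° (8.5 kcal/mol), min at 300° (2.0 kcal/mol); barrier = 6.5 kcal/mol.

6.5 kcal/mol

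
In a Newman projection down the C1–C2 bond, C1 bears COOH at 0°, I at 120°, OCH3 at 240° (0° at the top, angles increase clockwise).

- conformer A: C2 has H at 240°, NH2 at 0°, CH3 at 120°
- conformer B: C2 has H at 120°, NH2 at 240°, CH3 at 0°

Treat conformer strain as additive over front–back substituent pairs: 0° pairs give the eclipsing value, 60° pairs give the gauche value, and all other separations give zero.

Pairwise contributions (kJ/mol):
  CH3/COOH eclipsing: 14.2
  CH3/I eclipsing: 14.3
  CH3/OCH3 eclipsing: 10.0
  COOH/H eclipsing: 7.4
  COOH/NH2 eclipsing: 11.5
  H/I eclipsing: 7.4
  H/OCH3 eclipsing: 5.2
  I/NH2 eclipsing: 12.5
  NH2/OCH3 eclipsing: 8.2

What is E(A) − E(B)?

A (eclipsed): COOH(0°)/NH2(0°) eclipsed 11.5; I(120°)/CH3(120°) eclipsed 14.3; OCH3(240°)/H(240°) eclipsed 5.2 → 31.0 kJ/mol.
B (eclipsed): COOH(0°)/CH3(0°) eclipsed 14.2; I(120°)/H(120°) eclipsed 7.4; OCH3(240°)/NH2(240°) eclipsed 8.2 → 29.8 kJ/mol.
E(A) − E(B) = 31.0 − 29.8 = +1.2 kJ/mol.

+1.2 kJ/mol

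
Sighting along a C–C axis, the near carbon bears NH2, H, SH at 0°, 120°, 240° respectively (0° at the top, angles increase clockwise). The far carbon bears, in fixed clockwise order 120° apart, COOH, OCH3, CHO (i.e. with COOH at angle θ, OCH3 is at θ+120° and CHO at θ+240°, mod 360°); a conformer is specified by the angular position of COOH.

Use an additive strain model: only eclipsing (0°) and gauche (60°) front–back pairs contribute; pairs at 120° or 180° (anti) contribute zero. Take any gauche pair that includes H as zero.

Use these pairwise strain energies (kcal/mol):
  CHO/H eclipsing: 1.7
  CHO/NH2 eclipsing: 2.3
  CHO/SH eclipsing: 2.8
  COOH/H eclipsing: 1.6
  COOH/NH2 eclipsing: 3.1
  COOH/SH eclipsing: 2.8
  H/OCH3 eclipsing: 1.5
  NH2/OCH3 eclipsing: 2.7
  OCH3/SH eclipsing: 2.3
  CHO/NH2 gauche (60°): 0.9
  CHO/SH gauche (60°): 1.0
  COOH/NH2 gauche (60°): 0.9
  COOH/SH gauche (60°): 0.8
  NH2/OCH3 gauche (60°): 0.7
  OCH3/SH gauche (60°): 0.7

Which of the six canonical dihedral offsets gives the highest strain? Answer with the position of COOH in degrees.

COOH at 0° (eclipsed): NH2–COOH eclipsed, H–OCH3 eclipsed, SH–CHO eclipsed; 3.1 + 1.5 + 2.8 = 7.4 kcal/mol.
COOH at 60° (staggered): NH2–COOH gauche, NH2–CHO gauche, SH–OCH3 gauche, SH–CHO gauche; 0.9 + 0.9 + 0.7 + 1.0 = 3.5 kcal/mol.
COOH at 120° (eclipsed): NH2–CHO eclipsed, H–COOH eclipsed, SH–OCH3 eclipsed; 2.3 + 1.6 + 2.3 = 6.2 kcal/mol.
COOH at 180° (staggered): NH2–OCH3 gauche, NH2–CHO gauche, SH–COOH gauche, SH–OCH3 gauche; 0.7 + 0.9 + 0.8 + 0.7 = 3.1 kcal/mol.
COOH at 240° (eclipsed): NH2–OCH3 eclipsed, H–CHO eclipsed, SH–COOH eclipsed; 2.7 + 1.7 + 2.8 = 7.2 kcal/mol.
COOH at 300° (staggered): NH2–COOH gauche, NH2–OCH3 gauche, SH–COOH gauche, SH–CHO gauche; 0.9 + 0.7 + 0.8 + 1.0 = 3.4 kcal/mol.
The maximum (7.4 kcal/mol) occurs with COOH at 0°.

0°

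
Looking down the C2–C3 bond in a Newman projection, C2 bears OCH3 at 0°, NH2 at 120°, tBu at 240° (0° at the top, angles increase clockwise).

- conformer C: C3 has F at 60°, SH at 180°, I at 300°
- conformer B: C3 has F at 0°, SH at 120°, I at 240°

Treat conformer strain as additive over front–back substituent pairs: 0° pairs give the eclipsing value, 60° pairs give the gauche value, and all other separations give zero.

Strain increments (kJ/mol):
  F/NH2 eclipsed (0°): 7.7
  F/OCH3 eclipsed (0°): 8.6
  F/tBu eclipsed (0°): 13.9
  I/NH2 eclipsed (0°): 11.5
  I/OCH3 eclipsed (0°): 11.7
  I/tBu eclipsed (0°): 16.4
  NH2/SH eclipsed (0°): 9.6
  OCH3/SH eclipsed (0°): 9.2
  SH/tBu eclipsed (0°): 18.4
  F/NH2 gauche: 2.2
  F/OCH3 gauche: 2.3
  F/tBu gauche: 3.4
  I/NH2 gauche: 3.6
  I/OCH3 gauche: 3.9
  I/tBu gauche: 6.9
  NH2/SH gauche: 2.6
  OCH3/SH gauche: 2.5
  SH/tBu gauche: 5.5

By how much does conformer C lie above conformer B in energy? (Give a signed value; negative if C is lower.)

C (staggered): OCH3(0°)/F(60°) gauche 2.3; OCH3(0°)/I(300°) gauche 3.9; NH2(120°)/F(60°) gauche 2.2; NH2(120°)/SH(180°) gauche 2.6; tBu(240°)/SH(180°) gauche 5.5; tBu(240°)/I(300°) gauche 6.9 → 23.4 kJ/mol.
B (eclipsed): OCH3(0°)/F(0°) eclipsed 8.6; NH2(120°)/SH(120°) eclipsed 9.6; tBu(240°)/I(240°) eclipsed 16.4 → 34.6 kJ/mol.
E(C) − E(B) = 23.4 − 34.6 = -11.2 kJ/mol.

-11.2 kJ/mol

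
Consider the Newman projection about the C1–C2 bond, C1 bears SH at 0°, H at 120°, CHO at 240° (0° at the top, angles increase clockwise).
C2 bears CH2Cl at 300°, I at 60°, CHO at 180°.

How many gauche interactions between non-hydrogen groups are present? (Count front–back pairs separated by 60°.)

4

Non-H gauche pairs: SH(0°)/CH2Cl(300°); SH(0°)/I(60°); CHO(240°)/CH2Cl(300°); CHO(240°)/CHO(180°) — 4 interactions.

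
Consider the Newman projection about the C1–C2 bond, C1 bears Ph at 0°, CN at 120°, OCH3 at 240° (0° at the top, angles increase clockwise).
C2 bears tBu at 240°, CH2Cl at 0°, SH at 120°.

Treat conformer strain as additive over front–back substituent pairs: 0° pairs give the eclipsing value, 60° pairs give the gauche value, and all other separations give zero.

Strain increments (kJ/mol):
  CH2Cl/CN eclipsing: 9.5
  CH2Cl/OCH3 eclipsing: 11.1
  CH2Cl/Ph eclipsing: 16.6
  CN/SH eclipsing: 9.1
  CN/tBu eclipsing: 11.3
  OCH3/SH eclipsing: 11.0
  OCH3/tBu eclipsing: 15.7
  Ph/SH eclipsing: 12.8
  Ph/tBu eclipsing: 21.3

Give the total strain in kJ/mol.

This conformer (eclipsed): Ph(0°)/CH2Cl(0°) eclipsed 16.6; CN(120°)/SH(120°) eclipsed 9.1; OCH3(240°)/tBu(240°) eclipsed 15.7 → 41.4 kJ/mol.

41.4 kJ/mol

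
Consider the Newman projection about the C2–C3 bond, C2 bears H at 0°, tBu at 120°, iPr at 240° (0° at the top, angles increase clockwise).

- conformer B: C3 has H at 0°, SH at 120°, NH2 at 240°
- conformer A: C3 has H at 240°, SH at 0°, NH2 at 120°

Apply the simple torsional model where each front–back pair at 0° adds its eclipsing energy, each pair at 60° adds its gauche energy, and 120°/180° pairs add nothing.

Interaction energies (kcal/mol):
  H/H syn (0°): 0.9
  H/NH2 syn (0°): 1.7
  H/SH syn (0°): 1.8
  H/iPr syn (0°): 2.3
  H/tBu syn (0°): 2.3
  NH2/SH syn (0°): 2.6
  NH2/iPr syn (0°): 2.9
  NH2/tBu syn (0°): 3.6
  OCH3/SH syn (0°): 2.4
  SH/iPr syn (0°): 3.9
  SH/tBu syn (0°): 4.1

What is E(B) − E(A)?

+0.2 kcal/mol

B (eclipsed): H–H eclipsed, tBu–SH eclipsed, iPr–NH2 eclipsed; 0.9 + 4.1 + 2.9 = 7.9 kcal/mol.
A (eclipsed): H–SH eclipsed, tBu–NH2 eclipsed, iPr–H eclipsed; 1.8 + 3.6 + 2.3 = 7.7 kcal/mol.
E(B) − E(A) = 7.9 − 7.7 = +0.2 kcal/mol.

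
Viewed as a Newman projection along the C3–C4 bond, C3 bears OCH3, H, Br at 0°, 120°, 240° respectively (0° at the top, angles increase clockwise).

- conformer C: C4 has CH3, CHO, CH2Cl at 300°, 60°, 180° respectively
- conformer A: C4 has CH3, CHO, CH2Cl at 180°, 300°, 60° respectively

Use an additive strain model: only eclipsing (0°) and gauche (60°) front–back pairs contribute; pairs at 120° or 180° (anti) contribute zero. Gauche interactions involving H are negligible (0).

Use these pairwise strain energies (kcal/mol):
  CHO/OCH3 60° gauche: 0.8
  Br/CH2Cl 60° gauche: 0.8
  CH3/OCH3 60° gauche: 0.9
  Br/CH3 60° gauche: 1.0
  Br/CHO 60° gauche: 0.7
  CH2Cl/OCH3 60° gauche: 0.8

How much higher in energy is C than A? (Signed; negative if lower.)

C (staggered): OCH3(0°)/CH3(300°) gauche 0.9; OCH3(0°)/CHO(60°) gauche 0.8; Br(240°)/CH3(300°) gauche 1.0; Br(240°)/CH2Cl(180°) gauche 0.8 → 3.5 kcal/mol.
A (staggered): OCH3(0°)/CHO(300°) gauche 0.8; OCH3(0°)/CH2Cl(60°) gauche 0.8; Br(240°)/CH3(180°) gauche 1.0; Br(240°)/CHO(300°) gauche 0.7 → 3.3 kcal/mol.
E(C) − E(A) = 3.5 − 3.3 = +0.2 kcal/mol.

+0.2 kcal/mol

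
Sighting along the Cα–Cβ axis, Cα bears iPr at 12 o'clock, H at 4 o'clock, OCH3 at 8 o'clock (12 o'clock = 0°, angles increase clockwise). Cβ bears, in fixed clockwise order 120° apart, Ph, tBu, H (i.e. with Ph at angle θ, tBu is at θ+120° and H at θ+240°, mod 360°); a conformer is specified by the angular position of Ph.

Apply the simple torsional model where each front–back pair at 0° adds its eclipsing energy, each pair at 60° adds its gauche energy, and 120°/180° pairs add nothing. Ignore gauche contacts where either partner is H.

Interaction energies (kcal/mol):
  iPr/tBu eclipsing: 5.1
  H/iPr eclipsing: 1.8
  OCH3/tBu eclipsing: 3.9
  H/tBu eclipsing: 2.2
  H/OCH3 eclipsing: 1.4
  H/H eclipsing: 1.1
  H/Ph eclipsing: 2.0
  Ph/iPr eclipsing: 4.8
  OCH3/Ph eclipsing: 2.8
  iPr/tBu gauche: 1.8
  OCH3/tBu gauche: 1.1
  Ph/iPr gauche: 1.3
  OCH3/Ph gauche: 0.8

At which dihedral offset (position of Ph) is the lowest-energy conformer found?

Ph at 0° (eclipsed): iPr(0°)/Ph(0°) eclipsed 4.8; H(120°)/tBu(120°) eclipsed 2.2; OCH3(240°)/H(240°) eclipsed 1.4 → 8.4 kcal/mol.
Ph at 60° (staggered): iPr(0°)/Ph(60°) gauche 1.3; OCH3(240°)/tBu(180°) gauche 1.1 → 2.4 kcal/mol.
Ph at 120° (eclipsed): iPr(0°)/H(0°) eclipsed 1.8; H(120°)/Ph(120°) eclipsed 2.0; OCH3(240°)/tBu(240°) eclipsed 3.9 → 7.7 kcal/mol.
Ph at 180° (staggered): iPr(0°)/tBu(300°) gauche 1.8; OCH3(240°)/Ph(180°) gauche 0.8; OCH3(240°)/tBu(300°) gauche 1.1 → 3.7 kcal/mol.
Ph at 240° (eclipsed): iPr(0°)/tBu(0°) eclipsed 5.1; H(120°)/H(120°) eclipsed 1.1; OCH3(240°)/Ph(240°) eclipsed 2.8 → 9.0 kcal/mol.
Ph at 300° (staggered): iPr(0°)/Ph(300°) gauche 1.3; iPr(0°)/tBu(60°) gauche 1.8; OCH3(240°)/Ph(300°) gauche 0.8 → 3.9 kcal/mol.
The minimum (2.4 kcal/mol) occurs with Ph at 60°.

60°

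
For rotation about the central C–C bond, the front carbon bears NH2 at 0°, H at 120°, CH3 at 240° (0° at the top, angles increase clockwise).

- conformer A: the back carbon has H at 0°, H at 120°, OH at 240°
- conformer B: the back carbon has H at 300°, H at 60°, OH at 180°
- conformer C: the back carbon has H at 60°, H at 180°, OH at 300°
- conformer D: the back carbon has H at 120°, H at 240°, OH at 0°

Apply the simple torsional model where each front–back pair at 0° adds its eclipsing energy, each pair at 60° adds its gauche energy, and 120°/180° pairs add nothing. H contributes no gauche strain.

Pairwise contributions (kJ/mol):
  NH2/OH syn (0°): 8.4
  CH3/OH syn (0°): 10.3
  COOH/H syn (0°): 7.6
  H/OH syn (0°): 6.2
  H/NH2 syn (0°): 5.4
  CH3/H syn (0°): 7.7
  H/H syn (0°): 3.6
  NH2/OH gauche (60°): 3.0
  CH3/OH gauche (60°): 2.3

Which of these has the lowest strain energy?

A is eclipsed. NH2 at 0° is eclipsed with H at 0° (5.4); H at 120° is eclipsed with H at 120° (3.6); CH3 at 240° is eclipsed with OH at 240° (10.3). Total 19.3 kJ/mol.
B is staggered. CH3 at 240° is gauche with OH at 180° (2.3). Total 2.3 kJ/mol.
C is staggered. NH2 at 0° is gauche with OH at 300° (3.0); CH3 at 240° is gauche with OH at 300° (2.3). Total 5.3 kJ/mol.
D is eclipsed. NH2 at 0° is eclipsed with OH at 0° (8.4); H at 120° is eclipsed with H at 120° (3.6); CH3 at 240° is eclipsed with H at 240° (7.7). Total 19.7 kJ/mol.
B has the lowest total (2.3 kJ/mol).

B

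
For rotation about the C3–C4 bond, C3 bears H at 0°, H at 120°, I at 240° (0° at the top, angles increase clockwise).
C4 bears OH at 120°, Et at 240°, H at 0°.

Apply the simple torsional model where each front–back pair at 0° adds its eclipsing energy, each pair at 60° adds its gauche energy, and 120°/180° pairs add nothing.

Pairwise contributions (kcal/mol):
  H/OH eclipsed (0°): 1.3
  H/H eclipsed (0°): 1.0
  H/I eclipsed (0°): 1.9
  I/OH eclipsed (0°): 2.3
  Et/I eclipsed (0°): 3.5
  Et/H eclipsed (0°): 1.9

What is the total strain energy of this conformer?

This conformer is eclipsed. H at 0° is eclipsed with H at 0° (1.0); H at 120° is eclipsed with OH at 120° (1.3); I at 240° is eclipsed with Et at 240° (3.5). Total 5.8 kcal/mol.

5.8 kcal/mol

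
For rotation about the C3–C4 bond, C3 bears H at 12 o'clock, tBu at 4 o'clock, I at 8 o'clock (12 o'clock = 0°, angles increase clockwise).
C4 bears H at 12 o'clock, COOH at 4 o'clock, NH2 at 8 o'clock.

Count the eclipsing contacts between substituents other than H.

Non-H eclipsing pairs: tBu(120°)/COOH(120°); I(240°)/NH2(240°) — 2 interactions.

2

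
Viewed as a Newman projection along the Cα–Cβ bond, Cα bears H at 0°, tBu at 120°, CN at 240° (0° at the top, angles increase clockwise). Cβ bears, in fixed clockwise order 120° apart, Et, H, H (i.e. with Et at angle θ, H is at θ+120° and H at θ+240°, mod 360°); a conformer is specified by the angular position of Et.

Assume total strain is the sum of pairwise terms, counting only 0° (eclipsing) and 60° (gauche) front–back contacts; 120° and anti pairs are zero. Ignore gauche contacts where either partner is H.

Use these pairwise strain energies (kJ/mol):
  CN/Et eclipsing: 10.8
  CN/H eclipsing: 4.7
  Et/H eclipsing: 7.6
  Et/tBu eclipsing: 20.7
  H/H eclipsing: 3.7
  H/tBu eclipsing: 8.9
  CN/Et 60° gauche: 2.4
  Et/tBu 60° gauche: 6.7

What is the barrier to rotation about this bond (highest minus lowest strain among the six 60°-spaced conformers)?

26.7 kJ/mol

Et at 0° is eclipsed. H at 0° is eclipsed with Et at 0° (7.6); tBu at 120° is eclipsed with H at 120° (8.9); CN at 240° is eclipsed with H at 240° (4.7). Total 21.2 kJ/mol.
Et at 60° is staggered. tBu at 120° is gauche with Et at 60° (6.7). Total 6.7 kJ/mol.
Et at 120° is eclipsed. H at 0° is eclipsed with H at 0° (3.7); tBu at 120° is eclipsed with Et at 120° (20.7); CN at 240° is eclipsed with H at 240° (4.7). Total 29.1 kJ/mol.
Et at 180° is staggered. tBu at 120° is gauche with Et at 180° (6.7); CN at 240° is gauche with Et at 180° (2.4). Total 9.1 kJ/mol.
Et at 240° is eclipsed. H at 0° is eclipsed with H at 0° (3.7); tBu at 120° is eclipsed with H at 120° (8.9); CN at 240° is eclipsed with Et at 240° (10.8). Total 23.4 kJ/mol.
Et at 300° is staggered. CN at 240° is gauche with Et at 300° (2.4). Total 2.4 kJ/mol.
Max at 120° (29.1 kJ/mol), min at 300° (2.4 kJ/mol); barrier = 26.7 kJ/mol.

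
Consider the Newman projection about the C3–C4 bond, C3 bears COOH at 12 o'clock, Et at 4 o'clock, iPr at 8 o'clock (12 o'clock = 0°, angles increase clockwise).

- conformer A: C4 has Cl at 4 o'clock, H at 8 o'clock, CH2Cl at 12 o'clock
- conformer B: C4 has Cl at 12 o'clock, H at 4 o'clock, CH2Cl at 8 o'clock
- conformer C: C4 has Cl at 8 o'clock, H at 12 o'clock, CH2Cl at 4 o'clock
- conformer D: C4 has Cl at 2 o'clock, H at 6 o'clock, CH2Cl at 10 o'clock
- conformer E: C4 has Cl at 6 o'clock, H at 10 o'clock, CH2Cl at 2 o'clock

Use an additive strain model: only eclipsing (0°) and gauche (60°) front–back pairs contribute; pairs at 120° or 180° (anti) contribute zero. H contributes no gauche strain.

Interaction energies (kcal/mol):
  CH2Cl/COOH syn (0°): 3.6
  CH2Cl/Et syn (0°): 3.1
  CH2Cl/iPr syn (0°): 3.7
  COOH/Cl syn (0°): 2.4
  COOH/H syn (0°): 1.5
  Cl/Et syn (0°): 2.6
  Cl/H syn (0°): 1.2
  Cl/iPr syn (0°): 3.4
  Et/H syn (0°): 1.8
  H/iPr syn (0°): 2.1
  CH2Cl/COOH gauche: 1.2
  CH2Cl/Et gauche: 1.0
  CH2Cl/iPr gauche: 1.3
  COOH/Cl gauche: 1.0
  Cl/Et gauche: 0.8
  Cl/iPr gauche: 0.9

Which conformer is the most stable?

A is eclipsed. COOH at 0° is eclipsed with CH2Cl at 0° (3.6); Et at 120° is eclipsed with Cl at 120° (2.6); iPr at 240° is eclipsed with H at 240° (2.1). Total 8.3 kcal/mol.
B is eclipsed. COOH at 0° is eclipsed with Cl at 0° (2.4); Et at 120° is eclipsed with H at 120° (1.8); iPr at 240° is eclipsed with CH2Cl at 240° (3.7). Total 7.9 kcal/mol.
C is eclipsed. COOH at 0° is eclipsed with H at 0° (1.5); Et at 120° is eclipsed with CH2Cl at 120° (3.1); iPr at 240° is eclipsed with Cl at 240° (3.4). Total 8.0 kcal/mol.
D is staggered. COOH at 0° is gauche with Cl at 60° (1.0); COOH at 0° is gauche with CH2Cl at 300° (1.2); Et at 120° is gauche with Cl at 60° (0.8); iPr at 240° is gauche with CH2Cl at 300° (1.3). Total 4.3 kcal/mol.
E is staggered. COOH at 0° is gauche with CH2Cl at 60° (1.2); Et at 120° is gauche with Cl at 180° (0.8); Et at 120° is gauche with CH2Cl at 60° (1.0); iPr at 240° is gauche with Cl at 180° (0.9). Total 3.9 kcal/mol.
E has the lowest total (3.9 kcal/mol).

E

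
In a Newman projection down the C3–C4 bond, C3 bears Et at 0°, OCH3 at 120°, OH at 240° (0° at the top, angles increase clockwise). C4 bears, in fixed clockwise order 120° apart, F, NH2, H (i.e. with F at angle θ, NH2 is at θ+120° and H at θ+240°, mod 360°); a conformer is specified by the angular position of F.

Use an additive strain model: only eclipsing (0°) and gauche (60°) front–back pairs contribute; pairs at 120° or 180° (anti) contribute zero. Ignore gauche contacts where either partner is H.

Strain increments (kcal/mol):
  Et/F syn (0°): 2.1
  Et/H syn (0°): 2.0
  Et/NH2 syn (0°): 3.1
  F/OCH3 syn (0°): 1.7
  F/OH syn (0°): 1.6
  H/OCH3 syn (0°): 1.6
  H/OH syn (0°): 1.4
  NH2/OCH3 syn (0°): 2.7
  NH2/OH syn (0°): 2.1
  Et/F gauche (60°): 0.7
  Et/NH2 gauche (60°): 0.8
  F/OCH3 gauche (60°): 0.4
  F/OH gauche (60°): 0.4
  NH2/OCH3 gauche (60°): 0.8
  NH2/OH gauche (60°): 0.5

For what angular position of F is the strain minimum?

180°

F at 0° (eclipsed): Et(0°)/F(0°) eclipsed 2.1; OCH3(120°)/NH2(120°) eclipsed 2.7; OH(240°)/H(240°) eclipsed 1.4 → 6.2 kcal/mol.
F at 60° (staggered): Et(0°)/F(60°) gauche 0.7; OCH3(120°)/F(60°) gauche 0.4; OCH3(120°)/NH2(180°) gauche 0.8; OH(240°)/NH2(180°) gauche 0.5 → 2.4 kcal/mol.
F at 120° (eclipsed): Et(0°)/H(0°) eclipsed 2.0; OCH3(120°)/F(120°) eclipsed 1.7; OH(240°)/NH2(240°) eclipsed 2.1 → 5.8 kcal/mol.
F at 180° (staggered): Et(0°)/NH2(300°) gauche 0.8; OCH3(120°)/F(180°) gauche 0.4; OH(240°)/F(180°) gauche 0.4; OH(240°)/NH2(300°) gauche 0.5 → 2.1 kcal/mol.
F at 240° (eclipsed): Et(0°)/NH2(0°) eclipsed 3.1; OCH3(120°)/H(120°) eclipsed 1.6; OH(240°)/F(240°) eclipsed 1.6 → 6.3 kcal/mol.
F at 300° (staggered): Et(0°)/F(300°) gauche 0.7; Et(0°)/NH2(60°) gauche 0.8; OCH3(120°)/NH2(60°) gauche 0.8; OH(240°)/F(300°) gauche 0.4 → 2.7 kcal/mol.
The minimum (2.1 kcal/mol) occurs with F at 180°.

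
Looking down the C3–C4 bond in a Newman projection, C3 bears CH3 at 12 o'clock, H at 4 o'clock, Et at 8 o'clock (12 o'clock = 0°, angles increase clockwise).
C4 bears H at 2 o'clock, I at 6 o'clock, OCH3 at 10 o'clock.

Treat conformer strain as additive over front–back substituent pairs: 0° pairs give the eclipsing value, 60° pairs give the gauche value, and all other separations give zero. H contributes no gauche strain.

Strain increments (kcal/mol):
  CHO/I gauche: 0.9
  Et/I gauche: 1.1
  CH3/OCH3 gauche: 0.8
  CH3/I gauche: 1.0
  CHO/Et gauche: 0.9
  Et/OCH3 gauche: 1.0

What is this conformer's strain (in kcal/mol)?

This conformer (staggered): CH3–OCH3 gauche, Et–I gauche, Et–OCH3 gauche; 0.8 + 1.1 + 1.0 = 2.9 kcal/mol.

2.9 kcal/mol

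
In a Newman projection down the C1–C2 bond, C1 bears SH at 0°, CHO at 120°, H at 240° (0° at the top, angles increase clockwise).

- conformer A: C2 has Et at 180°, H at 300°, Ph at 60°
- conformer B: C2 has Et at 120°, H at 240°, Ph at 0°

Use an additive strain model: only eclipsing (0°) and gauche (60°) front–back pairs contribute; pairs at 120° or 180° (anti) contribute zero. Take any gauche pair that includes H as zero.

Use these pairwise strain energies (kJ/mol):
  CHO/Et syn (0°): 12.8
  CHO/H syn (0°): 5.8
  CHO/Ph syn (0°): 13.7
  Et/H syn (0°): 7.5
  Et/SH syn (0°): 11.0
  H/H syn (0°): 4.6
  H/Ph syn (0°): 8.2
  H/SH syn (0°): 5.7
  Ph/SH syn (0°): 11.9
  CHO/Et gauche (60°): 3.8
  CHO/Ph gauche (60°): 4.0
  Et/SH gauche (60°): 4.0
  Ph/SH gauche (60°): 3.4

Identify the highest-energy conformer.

B

A (staggered): SH–Ph gauche, CHO–Et gauche, CHO–Ph gauche; 3.4 + 3.8 + 4.0 = 11.2 kJ/mol.
B (eclipsed): SH–Ph eclipsed, CHO–Et eclipsed, H–H eclipsed; 11.9 + 12.8 + 4.6 = 29.3 kJ/mol.
B has the highest total (29.3 kJ/mol).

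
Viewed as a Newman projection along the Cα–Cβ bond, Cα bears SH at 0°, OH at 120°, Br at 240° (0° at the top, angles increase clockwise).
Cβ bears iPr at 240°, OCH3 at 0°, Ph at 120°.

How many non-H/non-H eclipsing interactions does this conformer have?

3

Non-H eclipsing pairs: SH(0°)/OCH3(0°); OH(120°)/Ph(120°); Br(240°)/iPr(240°) — 3 interactions.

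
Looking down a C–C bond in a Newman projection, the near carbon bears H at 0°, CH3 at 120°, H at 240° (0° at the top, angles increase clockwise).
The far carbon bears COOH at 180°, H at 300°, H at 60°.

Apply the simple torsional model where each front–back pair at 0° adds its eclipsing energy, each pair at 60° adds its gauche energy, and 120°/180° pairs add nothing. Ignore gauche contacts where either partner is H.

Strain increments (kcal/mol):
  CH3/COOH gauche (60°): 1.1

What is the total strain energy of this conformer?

1.1 kcal/mol

This conformer (staggered): CH3(120°)/COOH(180°) gauche 1.1 → 1.1 kcal/mol.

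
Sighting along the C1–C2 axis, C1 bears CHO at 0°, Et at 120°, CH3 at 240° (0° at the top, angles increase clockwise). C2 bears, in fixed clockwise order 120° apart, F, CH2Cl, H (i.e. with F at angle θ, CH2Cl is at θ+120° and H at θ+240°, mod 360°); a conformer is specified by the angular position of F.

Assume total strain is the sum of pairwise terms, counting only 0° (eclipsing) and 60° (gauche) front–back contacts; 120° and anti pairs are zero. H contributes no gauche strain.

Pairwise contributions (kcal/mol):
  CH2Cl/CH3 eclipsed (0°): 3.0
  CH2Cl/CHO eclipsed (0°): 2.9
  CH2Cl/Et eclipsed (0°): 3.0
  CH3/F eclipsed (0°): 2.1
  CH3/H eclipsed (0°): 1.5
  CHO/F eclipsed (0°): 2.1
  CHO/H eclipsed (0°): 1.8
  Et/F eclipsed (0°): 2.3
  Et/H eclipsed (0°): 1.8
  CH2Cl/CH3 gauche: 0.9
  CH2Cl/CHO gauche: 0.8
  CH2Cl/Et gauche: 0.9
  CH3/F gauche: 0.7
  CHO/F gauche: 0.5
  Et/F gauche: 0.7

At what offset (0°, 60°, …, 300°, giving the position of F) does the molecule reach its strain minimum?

300°

F at 0° (eclipsed): CHO(0°)/F(0°) eclipsed 2.1; Et(120°)/CH2Cl(120°) eclipsed 3.0; CH3(240°)/H(240°) eclipsed 1.5 → 6.6 kcal/mol.
F at 60° (staggered): CHO(0°)/F(60°) gauche 0.5; Et(120°)/F(60°) gauche 0.7; Et(120°)/CH2Cl(180°) gauche 0.9; CH3(240°)/CH2Cl(180°) gauche 0.9 → 3.0 kcal/mol.
F at 120° (eclipsed): CHO(0°)/H(0°) eclipsed 1.8; Et(120°)/F(120°) eclipsed 2.3; CH3(240°)/CH2Cl(240°) eclipsed 3.0 → 7.1 kcal/mol.
F at 180° (staggered): CHO(0°)/CH2Cl(300°) gauche 0.8; Et(120°)/F(180°) gauche 0.7; CH3(240°)/F(180°) gauche 0.7; CH3(240°)/CH2Cl(300°) gauche 0.9 → 3.1 kcal/mol.
F at 240° (eclipsed): CHO(0°)/CH2Cl(0°) eclipsed 2.9; Et(120°)/H(120°) eclipsed 1.8; CH3(240°)/F(240°) eclipsed 2.1 → 6.8 kcal/mol.
F at 300° (staggered): CHO(0°)/F(300°) gauche 0.5; CHO(0°)/CH2Cl(60°) gauche 0.8; Et(120°)/CH2Cl(60°) gauche 0.9; CH3(240°)/F(300°) gauche 0.7 → 2.9 kcal/mol.
The minimum (2.9 kcal/mol) occurs with F at 300°.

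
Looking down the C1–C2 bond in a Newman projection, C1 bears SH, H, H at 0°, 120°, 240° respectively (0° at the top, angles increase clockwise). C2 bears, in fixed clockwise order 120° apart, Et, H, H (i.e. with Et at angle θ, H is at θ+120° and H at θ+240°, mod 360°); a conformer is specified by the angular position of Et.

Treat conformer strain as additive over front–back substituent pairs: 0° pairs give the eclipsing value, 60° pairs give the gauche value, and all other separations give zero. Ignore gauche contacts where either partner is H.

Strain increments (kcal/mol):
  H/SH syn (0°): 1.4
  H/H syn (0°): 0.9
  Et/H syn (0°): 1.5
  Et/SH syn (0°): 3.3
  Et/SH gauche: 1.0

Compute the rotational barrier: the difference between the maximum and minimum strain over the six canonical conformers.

Et at 0° is eclipsed. SH at 0° is eclipsed with Et at 0° (3.3); H at 120° is eclipsed with H at 120° (0.9); H at 240° is eclipsed with H at 240° (0.9). Total 5.1 kcal/mol.
Et at 60° is staggered. SH at 0° is gauche with Et at 60° (1.0). Total 1.0 kcal/mol.
Et at 120° is eclipsed. SH at 0° is eclipsed with H at 0° (1.4); H at 120° is eclipsed with Et at 120° (1.5); H at 240° is eclipsed with H at 240° (0.9). Total 3.8 kcal/mol.
Et at 180° (staggered): no non-H gauche contacts → 0.0 kcal/mol.
Et at 240° is eclipsed. SH at 0° is eclipsed with H at 0° (1.4); H at 120° is eclipsed with H at 120° (0.9); H at 240° is eclipsed with Et at 240° (1.5). Total 3.8 kcal/mol.
Et at 300° is staggered. SH at 0° is gauche with Et at 300° (1.0). Total 1.0 kcal/mol.
Max at 0° (5.1 kcal/mol), min at 180° (0.0 kcal/mol); barrier = 5.1 kcal/mol.

5.1 kcal/mol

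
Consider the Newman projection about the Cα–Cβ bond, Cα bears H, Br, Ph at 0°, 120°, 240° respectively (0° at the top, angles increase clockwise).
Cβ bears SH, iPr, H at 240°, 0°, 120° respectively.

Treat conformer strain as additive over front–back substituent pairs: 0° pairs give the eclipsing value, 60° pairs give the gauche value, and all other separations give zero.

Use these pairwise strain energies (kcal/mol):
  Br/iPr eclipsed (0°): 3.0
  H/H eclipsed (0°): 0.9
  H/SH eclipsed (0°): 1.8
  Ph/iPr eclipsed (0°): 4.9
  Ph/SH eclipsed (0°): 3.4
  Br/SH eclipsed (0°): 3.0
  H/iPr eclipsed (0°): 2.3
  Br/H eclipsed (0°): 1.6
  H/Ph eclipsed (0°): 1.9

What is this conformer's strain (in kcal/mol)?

This conformer (eclipsed): H–iPr eclipsed, Br–H eclipsed, Ph–SH eclipsed; 2.3 + 1.6 + 3.4 = 7.3 kcal/mol.

7.3 kcal/mol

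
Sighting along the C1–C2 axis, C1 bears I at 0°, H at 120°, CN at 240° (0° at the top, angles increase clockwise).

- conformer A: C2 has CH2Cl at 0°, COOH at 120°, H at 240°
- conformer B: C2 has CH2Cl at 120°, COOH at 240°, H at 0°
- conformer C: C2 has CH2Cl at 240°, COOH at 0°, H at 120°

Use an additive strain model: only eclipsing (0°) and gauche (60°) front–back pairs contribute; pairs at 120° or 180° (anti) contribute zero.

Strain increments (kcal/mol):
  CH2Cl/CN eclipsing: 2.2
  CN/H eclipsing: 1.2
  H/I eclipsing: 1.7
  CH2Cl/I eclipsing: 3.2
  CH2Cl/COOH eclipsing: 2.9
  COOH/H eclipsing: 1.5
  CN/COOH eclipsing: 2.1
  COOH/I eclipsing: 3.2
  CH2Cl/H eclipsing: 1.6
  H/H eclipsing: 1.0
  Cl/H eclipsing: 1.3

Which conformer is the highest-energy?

A is eclipsed. I at 0° is eclipsed with CH2Cl at 0° (3.2); H at 120° is eclipsed with COOH at 120° (1.5); CN at 240° is eclipsed with H at 240° (1.2). Total 5.9 kcal/mol.
B is eclipsed. I at 0° is eclipsed with H at 0° (1.7); H at 120° is eclipsed with CH2Cl at 120° (1.6); CN at 240° is eclipsed with COOH at 240° (2.1). Total 5.4 kcal/mol.
C is eclipsed. I at 0° is eclipsed with COOH at 0° (3.2); H at 120° is eclipsed with H at 120° (1.0); CN at 240° is eclipsed with CH2Cl at 240° (2.2). Total 6.4 kcal/mol.
C has the highest total (6.4 kcal/mol).

C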